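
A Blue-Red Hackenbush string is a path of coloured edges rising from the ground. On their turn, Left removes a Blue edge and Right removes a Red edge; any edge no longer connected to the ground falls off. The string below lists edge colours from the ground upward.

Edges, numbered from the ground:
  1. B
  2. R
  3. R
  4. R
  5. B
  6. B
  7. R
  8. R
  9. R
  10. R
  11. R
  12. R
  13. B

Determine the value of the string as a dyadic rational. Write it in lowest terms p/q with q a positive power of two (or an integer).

Build g(s[:k]) for k = 1..13, string s = B R R R B B R R R R R R B.
step 1: add B to get B; options L={ 0 } R={ none } so 1
step 2: add R to get BR; options L={ 0 } R={ 1 } so 1/2
step 3: add R to get BRR; options L={ 0 } R={ 1/2; 1 } so 1/4
step 4: add R to get BRRR; options L={ 0 } R={ 1/4; 1/2; 1 } so 1/8
step 5: add B to get BRRRB; options L={ 0; 1/8 } R={ 1/4; 1/2; 1 } so 3/16
step 6: add B to get BRRRBB; options L={ 0; 1/8; 3/16 } R={ 1/4; 1/2; 1 } so 7/32
step 7: add R to get BRRRBBR; options L={ 0; 1/8; 3/16 } R={ 7/32; 1/4; 1/2; 1 } so 13/64
step 8: add R to get BRRRBBRR; options L={ 0; 1/8; 3/16 } R={ 13/64; 7/32; 1/4; 1/2; 1 } so 25/128
step 9: add R to get BRRRBBRRR; options L={ 0; 1/8; 3/16 } R={ 25/128; 13/64; 7/32; 1/4; 1/2; 1 } so 49/256
step 10: add R to get BRRRBBRRRR; options L={ 0; 1/8; 3/16 } R={ 49/256; 25/128; 13/64; 7/32; 1/4; 1/2; 1 } so 97/512
step 11: add R to get BRRRBBRRRRR; options L={ 0; 1/8; 3/16 } R={ 97/512; 49/256; 25/128; 13/64; 7/32; 1/4; 1/2; 1 } so 193/1024
step 12: add R to get BRRRBBRRRRRR; options L={ 0; 1/8; 3/16 } R={ 193/1024; 97/512; 49/256; 25/128; 13/64; 7/32; 1/4; 1/2; 1 } so 385/2048
step 13: add B to get BRRRBBRRRRRRB; options L={ 0; 1/8; 3/16; 385/2048 } R={ 193/1024; 97/512; 49/256; 25/128; 13/64; 7/32; 1/4; 1/2; 1 } so 771/4096

771/4096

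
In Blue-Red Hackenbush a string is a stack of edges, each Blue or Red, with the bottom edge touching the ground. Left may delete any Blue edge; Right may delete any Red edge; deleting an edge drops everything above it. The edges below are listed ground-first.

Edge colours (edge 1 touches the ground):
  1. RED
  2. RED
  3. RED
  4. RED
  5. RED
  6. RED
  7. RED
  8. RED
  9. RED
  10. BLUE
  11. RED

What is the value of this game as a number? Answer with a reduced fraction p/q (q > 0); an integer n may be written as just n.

-35/4

G_1 [R]  L=[—]  R=[0]  -> -1
G_2 [RR]  L=[—]  R=[-1 0]  -> -2
G_3 [RRR]  L=[—]  R=[-2 -1 0]  -> -3
G_4 [RRRR]  L=[—]  R=[-3 -2 -1 0]  -> -4
G_5 [RRRRR]  L=[—]  R=[-4 -3 -2 -1 0]  -> -5
G_6 [RRRRRR]  L=[—]  R=[-5 -4 -3 -2 -1 0]  -> -6
G_7 [RRRRRRR]  L=[—]  R=[-6 -5 -4 -3 -2 -1 0]  -> -7
G_8 [RRRRRRRR]  L=[—]  R=[-7 -6 -5 -4 -3 -2 -1 0]  -> -8
G_9 [RRRRRRRRR]  L=[—]  R=[-8 -7 -6 -5 -4 -3 -2 -1 0]  -> -9
G_10 [RRRRRRRRRB]  L=[-9]  R=[-8 -7 -6 -5 -4 -3 -2 -1 0]  -> -17/2
G_11 [RRRRRRRRRBR]  L=[-9]  R=[-17/2 -8 -7 -6 -5 -4 -3 -2 -1 0]  -> -35/4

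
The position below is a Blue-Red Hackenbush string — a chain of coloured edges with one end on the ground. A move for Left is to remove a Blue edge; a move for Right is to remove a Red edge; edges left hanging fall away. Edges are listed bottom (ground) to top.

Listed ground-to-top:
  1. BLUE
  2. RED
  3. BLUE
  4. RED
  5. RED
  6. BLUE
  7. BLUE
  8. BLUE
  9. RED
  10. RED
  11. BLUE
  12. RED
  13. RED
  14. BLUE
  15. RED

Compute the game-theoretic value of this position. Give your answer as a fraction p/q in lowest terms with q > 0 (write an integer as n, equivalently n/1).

10021/16384

Prefix values for BLUE RED BLUE RED RED BLUE BLUE BLUE RED RED BLUE RED RED BLUE RED via {L|R} + simplicity:
step 1: add BLUE to get B; options L={ 0 } R={ · } so 1
step 2: add RED to get BR; options L={ 0 } R={ 1 } so 1/2
step 3: add BLUE to get BRB; options L={ 0, 1/2 } R={ 1 } so 3/4
step 4: add RED to get BRBR; options L={ 0, 1/2 } R={ 3/4, 1 } so 5/8
step 5: add RED to get BRBRR; options L={ 0, 1/2 } R={ 5/8, 3/4, 1 } so 9/16
step 6: add BLUE to get BRBRRB; options L={ 0, 1/2, 9/16 } R={ 5/8, 3/4, 1 } so 19/32
step 7: add BLUE to get BRBRRBB; options L={ 0, 1/2, 9/16, 19/32 } R={ 5/8, 3/4, 1 } so 39/64
step 8: add BLUE to get BRBRRBBB; options L={ 0, 1/2, 9/16, 19/32, 39/64 } R={ 5/8, 3/4, 1 } so 79/128
step 9: add RED to get BRBRRBBBR; options L={ 0, 1/2, 9/16, 19/32, 39/64 } R={ 79/128, 5/8, 3/4, 1 } so 157/256
step 10: add RED to get BRBRRBBBRR; options L={ 0, 1/2, 9/16, 19/32, 39/64 } R={ 157/256, 79/128, 5/8, 3/4, 1 } so 313/512
step 11: add BLUE to get BRBRRBBBRRB; options L={ 0, 1/2, 9/16, 19/32, 39/64, 313/512 } R={ 157/256, 79/128, 5/8, 3/4, 1 } so 627/1024
step 12: add RED to get BRBRRBBBRRBR; options L={ 0, 1/2, 9/16, 19/32, 39/64, 313/512 } R={ 627/1024, 157/256, 79/128, 5/8, 3/4, 1 } so 1253/2048
step 13: add RED to get BRBRRBBBRRBRR; options L={ 0, 1/2, 9/16, 19/32, 39/64, 313/512 } R={ 1253/2048, 627/1024, 157/256, 79/128, 5/8, 3/4, 1 } so 2505/4096
step 14: add BLUE to get BRBRRBBBRRBRRB; options L={ 0, 1/2, 9/16, 19/32, 39/64, 313/512, 2505/4096 } R={ 1253/2048, 627/1024, 157/256, 79/128, 5/8, 3/4, 1 } so 5011/8192
step 15: add RED to get BRBRRBBBRRBRRBR; options L={ 0, 1/2, 9/16, 19/32, 39/64, 313/512, 2505/4096 } R={ 5011/8192, 1253/2048, 627/1024, 157/256, 79/128, 5/8, 3/4, 1 } so 10021/16384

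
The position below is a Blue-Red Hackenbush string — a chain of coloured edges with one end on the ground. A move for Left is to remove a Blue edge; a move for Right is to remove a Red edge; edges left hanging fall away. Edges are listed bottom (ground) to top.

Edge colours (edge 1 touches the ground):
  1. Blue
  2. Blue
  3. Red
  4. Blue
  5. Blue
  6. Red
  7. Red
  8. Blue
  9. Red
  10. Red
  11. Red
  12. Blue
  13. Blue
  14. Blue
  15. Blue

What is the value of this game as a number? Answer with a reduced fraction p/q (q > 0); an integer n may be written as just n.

step 1: add Blue to get B; options L={ 0 } R={ — } — 1
step 2: add Blue to get BB; options L={ 0, 1 } R={ — } — 2
step 3: add Red to get BBR; options L={ 0, 1 } R={ 2 } — 3/2
step 4: add Blue to get BBRB; options L={ 0, 1, 3/2 } R={ 2 } — 7/4
step 5: add Blue to get BBRBB; options L={ 0, 1, 3/2, 7/4 } R={ 2 } — 15/8
step 6: add Red to get BBRBBR; options L={ 0, 1, 3/2, 7/4 } R={ 15/8, 2 } — 29/16
step 7: add Red to get BBRBBRR; options L={ 0, 1, 3/2, 7/4 } R={ 29/16, 15/8, 2 } — 57/32
step 8: add Blue to get BBRBBRRB; options L={ 0, 1, 3/2, 7/4, 57/32 } R={ 29/16, 15/8, 2 } — 115/64
step 9: add Red to get BBRBBRRBR; options L={ 0, 1, 3/2, 7/4, 57/32 } R={ 115/64, 29/16, 15/8, 2 } — 229/128
step 10: add Red to get BBRBBRRBRR; options L={ 0, 1, 3/2, 7/4, 57/32 } R={ 229/128, 115/64, 29/16, 15/8, 2 } — 457/256
step 11: add Red to get BBRBBRRBRRR; options L={ 0, 1, 3/2, 7/4, 57/32 } R={ 457/256, 229/128, 115/64, 29/16, 15/8, 2 } — 913/512
step 12: add Blue to get BBRBBRRBRRRB; options L={ 0, 1, 3/2, 7/4, 57/32, 913/512 } R={ 457/256, 229/128, 115/64, 29/16, 15/8, 2 } — 1827/1024
step 13: add Blue to get BBRBBRRBRRRBB; options L={ 0, 1, 3/2, 7/4, 57/32, 913/512, 1827/1024 } R={ 457/256, 229/128, 115/64, 29/16, 15/8, 2 } — 3655/2048
step 14: add Blue to get BBRBBRRBRRRBBB; options L={ 0, 1, 3/2, 7/4, 57/32, 913/512, 1827/1024, 3655/2048 } R={ 457/256, 229/128, 115/64, 29/16, 15/8, 2 } — 7311/4096
step 15: add Blue to get BBRBBRRBRRRBBBB; options L={ 0, 1, 3/2, 7/4, 57/32, 913/512, 1827/1024, 3655/2048, 7311/4096 } R={ 457/256, 229/128, 115/64, 29/16, 15/8, 2 } — 14623/8192

14623/8192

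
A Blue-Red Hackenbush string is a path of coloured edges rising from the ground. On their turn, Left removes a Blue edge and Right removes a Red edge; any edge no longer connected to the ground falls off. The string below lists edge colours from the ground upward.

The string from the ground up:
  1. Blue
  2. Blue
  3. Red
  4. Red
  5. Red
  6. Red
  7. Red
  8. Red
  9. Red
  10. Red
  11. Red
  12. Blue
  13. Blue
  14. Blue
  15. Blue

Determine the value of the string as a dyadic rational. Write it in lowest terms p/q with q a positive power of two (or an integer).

Recurse on prefixes of the 15-edge string Blue Blue Red Red Red Red Red Red Red Red Red Blue Blue Blue Blue:
B: Left { 0 }, Right { none } = simplest 1
BB: Left { 0 1 }, Right { none } = simplest 2
BBR: Left { 0 1 }, Right { 2 } = simplest 3/2
BBRR: Left { 0 1 }, Right { 3/2 2 } = simplest 5/4
BBRRR: Left { 0 1 }, Right { 5/4 3/2 2 } = simplest 9/8
BBRRRR: Left { 0 1 }, Right { 9/8 5/4 3/2 2 } = simplest 17/16
BBRRRRR: Left { 0 1 }, Right { 17/16 9/8 5/4 3/2 2 } = simplest 33/32
BBRRRRRR: Left { 0 1 }, Right { 33/32 17/16 9/8 5/4 3/2 2 } = simplest 65/64
BBRRRRRRR: Left { 0 1 }, Right { 65/64 33/32 17/16 9/8 5/4 3/2 2 } = simplest 129/128
BBRRRRRRRR: Left { 0 1 }, Right { 129/128 65/64 33/32 17/16 9/8 5/4 3/2 2 } = simplest 257/256
BBRRRRRRRRR: Left { 0 1 }, Right { 257/256 129/128 65/64 33/32 17/16 9/8 5/4 3/2 2 } = simplest 513/512
BBRRRRRRRRRB: Left { 0 1 513/512 }, Right { 257/256 129/128 65/64 33/32 17/16 9/8 5/4 3/2 2 } = simplest 1027/1024
BBRRRRRRRRRBB: Left { 0 1 513/512 1027/1024 }, Right { 257/256 129/128 65/64 33/32 17/16 9/8 5/4 3/2 2 } = simplest 2055/2048
BBRRRRRRRRRBBB: Left { 0 1 513/512 1027/1024 2055/2048 }, Right { 257/256 129/128 65/64 33/32 17/16 9/8 5/4 3/2 2 } = simplest 4111/4096
BBRRRRRRRRRBBBB: Left { 0 1 513/512 1027/1024 2055/2048 4111/4096 }, Right { 257/256 129/128 65/64 33/32 17/16 9/8 5/4 3/2 2 } = simplest 8223/8192

8223/8192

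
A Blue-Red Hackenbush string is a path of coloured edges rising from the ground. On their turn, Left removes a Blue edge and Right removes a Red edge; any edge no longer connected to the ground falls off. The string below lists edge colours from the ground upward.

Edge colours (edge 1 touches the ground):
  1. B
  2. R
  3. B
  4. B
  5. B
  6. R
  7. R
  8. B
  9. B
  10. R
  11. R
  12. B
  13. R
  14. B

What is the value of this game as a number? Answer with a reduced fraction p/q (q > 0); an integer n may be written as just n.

7371/8192

G(B) = { 0 | none } → 1
G(BR) = { 0 | 1 } → 1/2
G(BRB) = { 0, 1/2 | 1 } → 3/4
G(BRBB) = { 0, 1/2, 3/4 | 1 } → 7/8
G(BRBBB) = { 0, 1/2, 3/4, 7/8 | 1 } → 15/16
G(BRBBBR) = { 0, 1/2, 3/4, 7/8 | 15/16, 1 } → 29/32
G(BRBBBRR) = { 0, 1/2, 3/4, 7/8 | 29/32, 15/16, 1 } → 57/64
G(BRBBBRRB) = { 0, 1/2, 3/4, 7/8, 57/64 | 29/32, 15/16, 1 } → 115/128
G(BRBBBRRBB) = { 0, 1/2, 3/4, 7/8, 57/64, 115/128 | 29/32, 15/16, 1 } → 231/256
G(BRBBBRRBBR) = { 0, 1/2, 3/4, 7/8, 57/64, 115/128 | 231/256, 29/32, 15/16, 1 } → 461/512
G(BRBBBRRBBRR) = { 0, 1/2, 3/4, 7/8, 57/64, 115/128 | 461/512, 231/256, 29/32, 15/16, 1 } → 921/1024
G(BRBBBRRBBRRB) = { 0, 1/2, 3/4, 7/8, 57/64, 115/128, 921/1024 | 461/512, 231/256, 29/32, 15/16, 1 } → 1843/2048
G(BRBBBRRBBRRBR) = { 0, 1/2, 3/4, 7/8, 57/64, 115/128, 921/1024 | 1843/2048, 461/512, 231/256, 29/32, 15/16, 1 } → 3685/4096
G(BRBBBRRBBRRBRB) = { 0, 1/2, 3/4, 7/8, 57/64, 115/128, 921/1024, 3685/4096 | 1843/2048, 461/512, 231/256, 29/32, 15/16, 1 } → 7371/8192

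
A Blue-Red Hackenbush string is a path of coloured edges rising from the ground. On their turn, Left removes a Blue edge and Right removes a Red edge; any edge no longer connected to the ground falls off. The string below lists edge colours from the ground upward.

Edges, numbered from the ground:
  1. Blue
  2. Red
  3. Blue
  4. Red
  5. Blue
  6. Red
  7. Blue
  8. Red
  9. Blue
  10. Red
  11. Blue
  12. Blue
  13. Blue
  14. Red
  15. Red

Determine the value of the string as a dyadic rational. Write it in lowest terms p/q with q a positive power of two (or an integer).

10937/16384

Recurse on prefixes of the 15-edge string Blue Red Blue Red Blue Red Blue Red Blue Red Blue Blue Blue Red Red:
edge 1 of 15 (Blue): { 0 | (no moves) } = 1
edge 2 of 15 (Red): { 0 | 1 } = 1/2
edge 3 of 15 (Blue): { 0,1/2 | 1 } = 3/4
edge 4 of 15 (Red): { 0,1/2 | 3/4,1 } = 5/8
edge 5 of 15 (Blue): { 0,1/2,5/8 | 3/4,1 } = 11/16
edge 6 of 15 (Red): { 0,1/2,5/8 | 11/16,3/4,1 } = 21/32
edge 7 of 15 (Blue): { 0,1/2,5/8,21/32 | 11/16,3/4,1 } = 43/64
edge 8 of 15 (Red): { 0,1/2,5/8,21/32 | 43/64,11/16,3/4,1 } = 85/128
edge 9 of 15 (Blue): { 0,1/2,5/8,21/32,85/128 | 43/64,11/16,3/4,1 } = 171/256
edge 10 of 15 (Red): { 0,1/2,5/8,21/32,85/128 | 171/256,43/64,11/16,3/4,1 } = 341/512
edge 11 of 15 (Blue): { 0,1/2,5/8,21/32,85/128,341/512 | 171/256,43/64,11/16,3/4,1 } = 683/1024
edge 12 of 15 (Blue): { 0,1/2,5/8,21/32,85/128,341/512,683/1024 | 171/256,43/64,11/16,3/4,1 } = 1367/2048
edge 13 of 15 (Blue): { 0,1/2,5/8,21/32,85/128,341/512,683/1024,1367/2048 | 171/256,43/64,11/16,3/4,1 } = 2735/4096
edge 14 of 15 (Red): { 0,1/2,5/8,21/32,85/128,341/512,683/1024,1367/2048 | 2735/4096,171/256,43/64,11/16,3/4,1 } = 5469/8192
edge 15 of 15 (Red): { 0,1/2,5/8,21/32,85/128,341/512,683/1024,1367/2048 | 5469/8192,2735/4096,171/256,43/64,11/16,3/4,1 } = 10937/16384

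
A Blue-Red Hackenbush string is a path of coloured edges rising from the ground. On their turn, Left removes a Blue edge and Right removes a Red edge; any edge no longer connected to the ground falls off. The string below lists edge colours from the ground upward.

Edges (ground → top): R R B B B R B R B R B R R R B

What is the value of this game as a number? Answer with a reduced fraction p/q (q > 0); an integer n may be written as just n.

Build v(s[:k]) for k = 1..15, string s = R R B B B R B R B R B R R R B.
R: Left { none }, Right { 0 } => simplest -1
RR: Left { none }, Right { -1,0 } => simplest -2
RRB: Left { -2 }, Right { -1,0 } => simplest -3/2
RRBB: Left { -2,-3/2 }, Right { -1,0 } => simplest -5/4
RRBBB: Left { -2,-3/2,-5/4 }, Right { -1,0 } => simplest -9/8
RRBBBR: Left { -2,-3/2,-5/4 }, Right { -9/8,-1,0 } => simplest -19/16
RRBBBRB: Left { -2,-3/2,-5/4,-19/16 }, Right { -9/8,-1,0 } => simplest -37/32
RRBBBRBR: Left { -2,-3/2,-5/4,-19/16 }, Right { -37/32,-9/8,-1,0 } => simplest -75/64
RRBBBRBRB: Left { -2,-3/2,-5/4,-19/16,-75/64 }, Right { -37/32,-9/8,-1,0 } => simplest -149/128
RRBBBRBRBR: Left { -2,-3/2,-5/4,-19/16,-75/64 }, Right { -149/128,-37/32,-9/8,-1,0 } => simplest -299/256
RRBBBRBRBRB: Left { -2,-3/2,-5/4,-19/16,-75/64,-299/256 }, Right { -149/128,-37/32,-9/8,-1,0 } => simplest -597/512
RRBBBRBRBRBR: Left { -2,-3/2,-5/4,-19/16,-75/64,-299/256 }, Right { -597/512,-149/128,-37/32,-9/8,-1,0 } => simplest -1195/1024
RRBBBRBRBRBRR: Left { -2,-3/2,-5/4,-19/16,-75/64,-299/256 }, Right { -1195/1024,-597/512,-149/128,-37/32,-9/8,-1,0 } => simplest -2391/2048
RRBBBRBRBRBRRR: Left { -2,-3/2,-5/4,-19/16,-75/64,-299/256 }, Right { -2391/2048,-1195/1024,-597/512,-149/128,-37/32,-9/8,-1,0 } => simplest -4783/4096
RRBBBRBRBRBRRRB: Left { -2,-3/2,-5/4,-19/16,-75/64,-299/256,-4783/4096 }, Right { -2391/2048,-1195/1024,-597/512,-149/128,-37/32,-9/8,-1,0 } => simplest -9565/8192

-9565/8192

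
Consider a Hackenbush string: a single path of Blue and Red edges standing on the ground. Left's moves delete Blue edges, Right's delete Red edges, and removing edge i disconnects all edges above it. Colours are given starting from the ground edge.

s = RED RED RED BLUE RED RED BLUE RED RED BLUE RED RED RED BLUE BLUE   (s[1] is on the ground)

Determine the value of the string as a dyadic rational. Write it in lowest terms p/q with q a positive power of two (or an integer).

Recurse on prefixes of the 15-edge string RED RED RED BLUE RED RED BLUE RED RED BLUE RED RED RED BLUE BLUE:
step 1: add RED to get R; options L={ · } R={ 0 } => -1
step 2: add RED to get RR; options L={ · } R={ -1, 0 } => -2
step 3: add RED to get RRR; options L={ · } R={ -2, -1, 0 } => -3
step 4: add BLUE to get RRRB; options L={ -3 } R={ -2, -1, 0 } => -5/2
step 5: add RED to get RRRBR; options L={ -3 } R={ -5/2, -2, -1, 0 } => -11/4
step 6: add RED to get RRRBRR; options L={ -3 } R={ -11/4, -5/2, -2, -1, 0 } => -23/8
step 7: add BLUE to get RRRBRRB; options L={ -3, -23/8 } R={ -11/4, -5/2, -2, -1, 0 } => -45/16
step 8: add RED to get RRRBRRBR; options L={ -3, -23/8 } R={ -45/16, -11/4, -5/2, -2, -1, 0 } => -91/32
step 9: add RED to get RRRBRRBRR; options L={ -3, -23/8 } R={ -91/32, -45/16, -11/4, -5/2, -2, -1, 0 } => -183/64
step 10: add BLUE to get RRRBRRBRRB; options L={ -3, -23/8, -183/64 } R={ -91/32, -45/16, -11/4, -5/2, -2, -1, 0 } => -365/128
step 11: add RED to get RRRBRRBRRBR; options L={ -3, -23/8, -183/64 } R={ -365/128, -91/32, -45/16, -11/4, -5/2, -2, -1, 0 } => -731/256
step 12: add RED to get RRRBRRBRRBRR; options L={ -3, -23/8, -183/64 } R={ -731/256, -365/128, -91/32, -45/16, -11/4, -5/2, -2, -1, 0 } => -1463/512
step 13: add RED to get RRRBRRBRRBRRR; options L={ -3, -23/8, -183/64 } R={ -1463/512, -731/256, -365/128, -91/32, -45/16, -11/4, -5/2, -2, -1, 0 } => -2927/1024
step 14: add BLUE to get RRRBRRBRRBRRRB; options L={ -3, -23/8, -183/64, -2927/1024 } R={ -1463/512, -731/256, -365/128, -91/32, -45/16, -11/4, -5/2, -2, -1, 0 } => -5853/2048
step 15: add BLUE to get RRRBRRBRRBRRRBB; options L={ -3, -23/8, -183/64, -2927/1024, -5853/2048 } R={ -1463/512, -731/256, -365/128, -91/32, -45/16, -11/4, -5/2, -2, -1, 0 } => -11705/4096

-11705/4096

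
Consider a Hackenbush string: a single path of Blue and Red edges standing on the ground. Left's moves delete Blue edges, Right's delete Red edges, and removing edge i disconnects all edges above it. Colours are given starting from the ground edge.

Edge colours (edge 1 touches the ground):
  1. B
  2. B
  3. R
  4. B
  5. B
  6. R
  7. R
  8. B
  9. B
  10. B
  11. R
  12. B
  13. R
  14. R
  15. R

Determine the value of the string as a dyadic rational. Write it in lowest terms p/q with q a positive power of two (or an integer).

14801/8192

Build val(s[:k]) for k = 1..15, string s = B B R B B R R B B B R B R R R.
edge 1 of 15 (B): { 0 | ∅ } — 1
edge 2 of 15 (B): { 0, 1 | ∅ } — 2
edge 3 of 15 (R): { 0, 1 | 2 } — 3/2
edge 4 of 15 (B): { 0, 1, 3/2 | 2 } — 7/4
edge 5 of 15 (B): { 0, 1, 3/2, 7/4 | 2 } — 15/8
edge 6 of 15 (R): { 0, 1, 3/2, 7/4 | 15/8, 2 } — 29/16
edge 7 of 15 (R): { 0, 1, 3/2, 7/4 | 29/16, 15/8, 2 } — 57/32
edge 8 of 15 (B): { 0, 1, 3/2, 7/4, 57/32 | 29/16, 15/8, 2 } — 115/64
edge 9 of 15 (B): { 0, 1, 3/2, 7/4, 57/32, 115/64 | 29/16, 15/8, 2 } — 231/128
edge 10 of 15 (B): { 0, 1, 3/2, 7/4, 57/32, 115/64, 231/128 | 29/16, 15/8, 2 } — 463/256
edge 11 of 15 (R): { 0, 1, 3/2, 7/4, 57/32, 115/64, 231/128 | 463/256, 29/16, 15/8, 2 } — 925/512
edge 12 of 15 (B): { 0, 1, 3/2, 7/4, 57/32, 115/64, 231/128, 925/512 | 463/256, 29/16, 15/8, 2 } — 1851/1024
edge 13 of 15 (R): { 0, 1, 3/2, 7/4, 57/32, 115/64, 231/128, 925/512 | 1851/1024, 463/256, 29/16, 15/8, 2 } — 3701/2048
edge 14 of 15 (R): { 0, 1, 3/2, 7/4, 57/32, 115/64, 231/128, 925/512 | 3701/2048, 1851/1024, 463/256, 29/16, 15/8, 2 } — 7401/4096
edge 15 of 15 (R): { 0, 1, 3/2, 7/4, 57/32, 115/64, 231/128, 925/512 | 7401/4096, 3701/2048, 1851/1024, 463/256, 29/16, 15/8, 2 } — 14801/8192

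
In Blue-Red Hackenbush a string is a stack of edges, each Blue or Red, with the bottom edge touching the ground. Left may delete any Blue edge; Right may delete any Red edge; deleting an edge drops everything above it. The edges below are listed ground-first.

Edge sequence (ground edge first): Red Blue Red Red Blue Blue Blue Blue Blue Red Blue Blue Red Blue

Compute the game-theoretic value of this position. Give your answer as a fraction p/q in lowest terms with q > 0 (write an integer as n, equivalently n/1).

-6181/8192

edge 1 of 14 (Red): { · | 0 } = -1
edge 2 of 14 (Blue): { -1 | 0 } = -1/2
edge 3 of 14 (Red): { -1 | -1/2,0 } = -3/4
edge 4 of 14 (Red): { -1 | -3/4,-1/2,0 } = -7/8
edge 5 of 14 (Blue): { -1,-7/8 | -3/4,-1/2,0 } = -13/16
edge 6 of 14 (Blue): { -1,-7/8,-13/16 | -3/4,-1/2,0 } = -25/32
edge 7 of 14 (Blue): { -1,-7/8,-13/16,-25/32 | -3/4,-1/2,0 } = -49/64
edge 8 of 14 (Blue): { -1,-7/8,-13/16,-25/32,-49/64 | -3/4,-1/2,0 } = -97/128
edge 9 of 14 (Blue): { -1,-7/8,-13/16,-25/32,-49/64,-97/128 | -3/4,-1/2,0 } = -193/256
edge 10 of 14 (Red): { -1,-7/8,-13/16,-25/32,-49/64,-97/128 | -193/256,-3/4,-1/2,0 } = -387/512
edge 11 of 14 (Blue): { -1,-7/8,-13/16,-25/32,-49/64,-97/128,-387/512 | -193/256,-3/4,-1/2,0 } = -773/1024
edge 12 of 14 (Blue): { -1,-7/8,-13/16,-25/32,-49/64,-97/128,-387/512,-773/1024 | -193/256,-3/4,-1/2,0 } = -1545/2048
edge 13 of 14 (Red): { -1,-7/8,-13/16,-25/32,-49/64,-97/128,-387/512,-773/1024 | -1545/2048,-193/256,-3/4,-1/2,0 } = -3091/4096
edge 14 of 14 (Blue): { -1,-7/8,-13/16,-25/32,-49/64,-97/128,-387/512,-773/1024,-3091/4096 | -1545/2048,-193/256,-3/4,-1/2,0 } = -6181/8192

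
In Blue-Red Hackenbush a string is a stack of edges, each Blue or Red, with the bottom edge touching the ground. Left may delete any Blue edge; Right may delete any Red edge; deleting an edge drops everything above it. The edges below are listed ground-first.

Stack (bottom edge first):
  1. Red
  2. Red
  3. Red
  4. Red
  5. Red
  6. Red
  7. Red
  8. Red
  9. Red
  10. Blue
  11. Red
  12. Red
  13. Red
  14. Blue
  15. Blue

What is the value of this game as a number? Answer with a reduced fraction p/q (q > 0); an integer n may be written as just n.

-569/64

Prefix values for Red Red Red Red Red Red Red Red Red Blue Red Red Red Blue Blue via {L|R} + simplicity:
1 of 15 · R · max L −∞ · min R 0 => -1
2 of 15 · RR · max L −∞ · min R -1 => -2
3 of 15 · RRR · max L −∞ · min R -2 => -3
4 of 15 · RRRR · max L −∞ · min R -3 => -4
5 of 15 · RRRRR · max L −∞ · min R -4 => -5
6 of 15 · RRRRRR · max L −∞ · min R -5 => -6
7 of 15 · RRRRRRR · max L −∞ · min R -6 => -7
8 of 15 · RRRRRRRR · max L −∞ · min R -7 => -8
9 of 15 · RRRRRRRRR · max L −∞ · min R -8 => -9
10 of 15 · RRRRRRRRRB · max L -9 · min R -8 => -17/2
11 of 15 · RRRRRRRRRBR · max L -9 · min R -17/2 => -35/4
12 of 15 · RRRRRRRRRBRR · max L -9 · min R -35/4 => -71/8
13 of 15 · RRRRRRRRRBRRR · max L -9 · min R -71/8 => -143/16
14 of 15 · RRRRRRRRRBRRRB · max L -143/16 · min R -71/8 => -285/32
15 of 15 · RRRRRRRRRBRRRBB · max L -285/32 · min R -71/8 => -569/64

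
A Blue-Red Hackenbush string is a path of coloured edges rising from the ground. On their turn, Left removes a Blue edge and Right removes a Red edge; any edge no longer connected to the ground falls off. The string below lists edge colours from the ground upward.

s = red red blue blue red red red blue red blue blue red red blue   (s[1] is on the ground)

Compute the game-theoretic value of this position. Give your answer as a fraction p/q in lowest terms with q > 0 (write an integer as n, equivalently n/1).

Prefix values for red red blue blue red red red blue red blue blue red red blue via {L|R} + simplicity:
val_1 [r]  L=[—]  R=[0]  ⇒ -1
val_2 [rr]  L=[—]  R=[-1, 0]  ⇒ -2
val_3 [rrb]  L=[-2]  R=[-1, 0]  ⇒ -3/2
val_4 [rrbb]  L=[-2, -3/2]  R=[-1, 0]  ⇒ -5/4
val_5 [rrbbr]  L=[-2, -3/2]  R=[-5/4, -1, 0]  ⇒ -11/8
val_6 [rrbbrr]  L=[-2, -3/2]  R=[-11/8, -5/4, -1, 0]  ⇒ -23/16
val_7 [rrbbrrr]  L=[-2, -3/2]  R=[-23/16, -11/8, -5/4, -1, 0]  ⇒ -47/32
val_8 [rrbbrrrb]  L=[-2, -3/2, -47/32]  R=[-23/16, -11/8, -5/4, -1, 0]  ⇒ -93/64
val_9 [rrbbrrrbr]  L=[-2, -3/2, -47/32]  R=[-93/64, -23/16, -11/8, -5/4, -1, 0]  ⇒ -187/128
val_10 [rrbbrrrbrb]  L=[-2, -3/2, -47/32, -187/128]  R=[-93/64, -23/16, -11/8, -5/4, -1, 0]  ⇒ -373/256
val_11 [rrbbrrrbrbb]  L=[-2, -3/2, -47/32, -187/128, -373/256]  R=[-93/64, -23/16, -11/8, -5/4, -1, 0]  ⇒ -745/512
val_12 [rrbbrrrbrbbr]  L=[-2, -3/2, -47/32, -187/128, -373/256]  R=[-745/512, -93/64, -23/16, -11/8, -5/4, -1, 0]  ⇒ -1491/1024
val_13 [rrbbrrrbrbbrr]  L=[-2, -3/2, -47/32, -187/128, -373/256]  R=[-1491/1024, -745/512, -93/64, -23/16, -11/8, -5/4, -1, 0]  ⇒ -2983/2048
val_14 [rrbbrrrbrbbrrb]  L=[-2, -3/2, -47/32, -187/128, -373/256, -2983/2048]  R=[-1491/1024, -745/512, -93/64, -23/16, -11/8, -5/4, -1, 0]  ⇒ -5965/4096

-5965/4096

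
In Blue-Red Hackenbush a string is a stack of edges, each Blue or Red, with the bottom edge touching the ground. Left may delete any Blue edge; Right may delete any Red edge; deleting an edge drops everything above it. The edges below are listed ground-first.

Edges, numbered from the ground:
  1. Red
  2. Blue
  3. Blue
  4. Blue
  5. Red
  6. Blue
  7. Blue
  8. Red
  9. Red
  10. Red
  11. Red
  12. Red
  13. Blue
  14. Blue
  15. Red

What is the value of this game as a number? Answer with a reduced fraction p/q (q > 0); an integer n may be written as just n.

Prefix values for Red Blue Blue Blue Red Blue Blue Red Red Red Red Red Blue Blue Red via {L|R} + simplicity:
value(R) = {  | 0 } -> -1
value(RB) = { -1 | 0 } -> -1/2
value(RBB) = { -1 -1/2 | 0 } -> -1/4
value(RBBB) = { -1 -1/2 -1/4 | 0 } -> -1/8
value(RBBBR) = { -1 -1/2 -1/4 | -1/8 0 } -> -3/16
value(RBBBRB) = { -1 -1/2 -1/4 -3/16 | -1/8 0 } -> -5/32
value(RBBBRBB) = { -1 -1/2 -1/4 -3/16 -5/32 | -1/8 0 } -> -9/64
value(RBBBRBBR) = { -1 -1/2 -1/4 -3/16 -5/32 | -9/64 -1/8 0 } -> -19/128
value(RBBBRBBRR) = { -1 -1/2 -1/4 -3/16 -5/32 | -19/128 -9/64 -1/8 0 } -> -39/256
value(RBBBRBBRRR) = { -1 -1/2 -1/4 -3/16 -5/32 | -39/256 -19/128 -9/64 -1/8 0 } -> -79/512
value(RBBBRBBRRRR) = { -1 -1/2 -1/4 -3/16 -5/32 | -79/512 -39/256 -19/128 -9/64 -1/8 0 } -> -159/1024
value(RBBBRBBRRRRR) = { -1 -1/2 -1/4 -3/16 -5/32 | -159/1024 -79/512 -39/256 -19/128 -9/64 -1/8 0 } -> -319/2048
value(RBBBRBBRRRRRB) = { -1 -1/2 -1/4 -3/16 -5/32 -319/2048 | -159/1024 -79/512 -39/256 -19/128 -9/64 -1/8 0 } -> -637/4096
value(RBBBRBBRRRRRBB) = { -1 -1/2 -1/4 -3/16 -5/32 -319/2048 -637/4096 | -159/1024 -79/512 -39/256 -19/128 -9/64 -1/8 0 } -> -1273/8192
value(RBBBRBBRRRRRBBR) = { -1 -1/2 -1/4 -3/16 -5/32 -319/2048 -637/4096 | -1273/8192 -159/1024 -79/512 -39/256 -19/128 -9/64 -1/8 0 } -> -2547/16384

-2547/16384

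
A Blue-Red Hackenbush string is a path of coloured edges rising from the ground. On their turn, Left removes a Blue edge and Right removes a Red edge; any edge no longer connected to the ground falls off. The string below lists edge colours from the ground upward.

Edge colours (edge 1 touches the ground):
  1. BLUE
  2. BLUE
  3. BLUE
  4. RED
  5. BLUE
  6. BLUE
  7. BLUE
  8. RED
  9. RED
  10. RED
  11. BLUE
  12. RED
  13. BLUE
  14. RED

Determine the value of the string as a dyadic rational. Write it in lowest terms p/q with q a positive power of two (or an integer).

5909/2048

1 of 14 · B · max L 0 · min R +∞ = 1
2 of 14 · BB · max L 1 · min R +∞ = 2
3 of 14 · BBB · max L 2 · min R +∞ = 3
4 of 14 · BBBR · max L 2 · min R 3 = 5/2
5 of 14 · BBBRB · max L 5/2 · min R 3 = 11/4
6 of 14 · BBBRBB · max L 11/4 · min R 3 = 23/8
7 of 14 · BBBRBBB · max L 23/8 · min R 3 = 47/16
8 of 14 · BBBRBBBR · max L 23/8 · min R 47/16 = 93/32
9 of 14 · BBBRBBBRR · max L 23/8 · min R 93/32 = 185/64
10 of 14 · BBBRBBBRRR · max L 23/8 · min R 185/64 = 369/128
11 of 14 · BBBRBBBRRRB · max L 369/128 · min R 185/64 = 739/256
12 of 14 · BBBRBBBRRRBR · max L 369/128 · min R 739/256 = 1477/512
13 of 14 · BBBRBBBRRRBRB · max L 1477/512 · min R 739/256 = 2955/1024
14 of 14 · BBBRBBBRRRBRBR · max L 1477/512 · min R 2955/1024 = 5909/2048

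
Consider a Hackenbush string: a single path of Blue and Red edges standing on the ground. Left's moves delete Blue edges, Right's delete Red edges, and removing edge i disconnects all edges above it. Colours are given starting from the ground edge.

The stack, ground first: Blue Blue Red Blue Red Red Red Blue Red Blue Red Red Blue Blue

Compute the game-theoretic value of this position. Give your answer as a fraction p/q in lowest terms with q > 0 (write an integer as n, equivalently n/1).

Prefix values for Blue Blue Red Blue Red Red Red Blue Red Blue Red Red Blue Blue via {L|R} + simplicity:
v_1 [B]  L=[0]  R=[—]  ⇒ 1
v_2 [BB]  L=[0,1]  R=[—]  ⇒ 2
v_3 [BBR]  L=[0,1]  R=[2]  ⇒ 3/2
v_4 [BBRB]  L=[0,1,3/2]  R=[2]  ⇒ 7/4
v_5 [BBRBR]  L=[0,1,3/2]  R=[7/4,2]  ⇒ 13/8
v_6 [BBRBRR]  L=[0,1,3/2]  R=[13/8,7/4,2]  ⇒ 25/16
v_7 [BBRBRRR]  L=[0,1,3/2]  R=[25/16,13/8,7/4,2]  ⇒ 49/32
v_8 [BBRBRRRB]  L=[0,1,3/2,49/32]  R=[25/16,13/8,7/4,2]  ⇒ 99/64
v_9 [BBRBRRRBR]  L=[0,1,3/2,49/32]  R=[99/64,25/16,13/8,7/4,2]  ⇒ 197/128
v_10 [BBRBRRRBRB]  L=[0,1,3/2,49/32,197/128]  R=[99/64,25/16,13/8,7/4,2]  ⇒ 395/256
v_11 [BBRBRRRBRBR]  L=[0,1,3/2,49/32,197/128]  R=[395/256,99/64,25/16,13/8,7/4,2]  ⇒ 789/512
v_12 [BBRBRRRBRBRR]  L=[0,1,3/2,49/32,197/128]  R=[789/512,395/256,99/64,25/16,13/8,7/4,2]  ⇒ 1577/1024
v_13 [BBRBRRRBRBRRB]  L=[0,1,3/2,49/32,197/128,1577/1024]  R=[789/512,395/256,99/64,25/16,13/8,7/4,2]  ⇒ 3155/2048
v_14 [BBRBRRRBRBRRBB]  L=[0,1,3/2,49/32,197/128,1577/1024,3155/2048]  R=[789/512,395/256,99/64,25/16,13/8,7/4,2]  ⇒ 6311/4096

6311/4096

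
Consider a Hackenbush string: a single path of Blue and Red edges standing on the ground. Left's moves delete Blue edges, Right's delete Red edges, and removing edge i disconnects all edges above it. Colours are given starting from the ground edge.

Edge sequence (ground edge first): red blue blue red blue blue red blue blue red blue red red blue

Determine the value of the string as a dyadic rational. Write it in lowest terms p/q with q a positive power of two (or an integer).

G_1 [r]  L=[]  R=[0]  ⇒ -1
G_2 [rb]  L=[-1]  R=[0]  ⇒ -1/2
G_3 [rbb]  L=[-1 -1/2]  R=[0]  ⇒ -1/4
G_4 [rbbr]  L=[-1 -1/2]  R=[-1/4 0]  ⇒ -3/8
G_5 [rbbrb]  L=[-1 -1/2 -3/8]  R=[-1/4 0]  ⇒ -5/16
G_6 [rbbrbb]  L=[-1 -1/2 -3/8 -5/16]  R=[-1/4 0]  ⇒ -9/32
G_7 [rbbrbbr]  L=[-1 -1/2 -3/8 -5/16]  R=[-9/32 -1/4 0]  ⇒ -19/64
G_8 [rbbrbbrb]  L=[-1 -1/2 -3/8 -5/16 -19/64]  R=[-9/32 -1/4 0]  ⇒ -37/128
G_9 [rbbrbbrbb]  L=[-1 -1/2 -3/8 -5/16 -19/64 -37/128]  R=[-9/32 -1/4 0]  ⇒ -73/256
G_10 [rbbrbbrbbr]  L=[-1 -1/2 -3/8 -5/16 -19/64 -37/128]  R=[-73/256 -9/32 -1/4 0]  ⇒ -147/512
G_11 [rbbrbbrbbrb]  L=[-1 -1/2 -3/8 -5/16 -19/64 -37/128 -147/512]  R=[-73/256 -9/32 -1/4 0]  ⇒ -293/1024
G_12 [rbbrbbrbbrbr]  L=[-1 -1/2 -3/8 -5/16 -19/64 -37/128 -147/512]  R=[-293/1024 -73/256 -9/32 -1/4 0]  ⇒ -587/2048
G_13 [rbbrbbrbbrbrr]  L=[-1 -1/2 -3/8 -5/16 -19/64 -37/128 -147/512]  R=[-587/2048 -293/1024 -73/256 -9/32 -1/4 0]  ⇒ -1175/4096
G_14 [rbbrbbrbbrbrrb]  L=[-1 -1/2 -3/8 -5/16 -19/64 -37/128 -147/512 -1175/4096]  R=[-587/2048 -293/1024 -73/256 -9/32 -1/4 0]  ⇒ -2349/8192

-2349/8192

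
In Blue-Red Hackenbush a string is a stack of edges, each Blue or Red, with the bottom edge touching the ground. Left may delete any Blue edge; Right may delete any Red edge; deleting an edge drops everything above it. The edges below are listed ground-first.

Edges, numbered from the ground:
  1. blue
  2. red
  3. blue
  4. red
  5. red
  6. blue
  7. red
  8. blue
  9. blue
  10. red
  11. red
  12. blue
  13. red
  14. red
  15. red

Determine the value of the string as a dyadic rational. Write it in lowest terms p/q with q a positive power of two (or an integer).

9617/16384

Prefix values for blue red blue red red blue red blue blue red red blue red red red via {L|R} + simplicity:
b: Left { 0 }, Right { · } → simplest 1
br: Left { 0 }, Right { 1 } → simplest 1/2
brb: Left { 0 1/2 }, Right { 1 } → simplest 3/4
brbr: Left { 0 1/2 }, Right { 3/4 1 } → simplest 5/8
brbrr: Left { 0 1/2 }, Right { 5/8 3/4 1 } → simplest 9/16
brbrrb: Left { 0 1/2 9/16 }, Right { 5/8 3/4 1 } → simplest 19/32
brbrrbr: Left { 0 1/2 9/16 }, Right { 19/32 5/8 3/4 1 } → simplest 37/64
brbrrbrb: Left { 0 1/2 9/16 37/64 }, Right { 19/32 5/8 3/4 1 } → simplest 75/128
brbrrbrbb: Left { 0 1/2 9/16 37/64 75/128 }, Right { 19/32 5/8 3/4 1 } → simplest 151/256
brbrrbrbbr: Left { 0 1/2 9/16 37/64 75/128 }, Right { 151/256 19/32 5/8 3/4 1 } → simplest 301/512
brbrrbrbbrr: Left { 0 1/2 9/16 37/64 75/128 }, Right { 301/512 151/256 19/32 5/8 3/4 1 } → simplest 601/1024
brbrrbrbbrrb: Left { 0 1/2 9/16 37/64 75/128 601/1024 }, Right { 301/512 151/256 19/32 5/8 3/4 1 } → simplest 1203/2048
brbrrbrbbrrbr: Left { 0 1/2 9/16 37/64 75/128 601/1024 }, Right { 1203/2048 301/512 151/256 19/32 5/8 3/4 1 } → simplest 2405/4096
brbrrbrbbrrbrr: Left { 0 1/2 9/16 37/64 75/128 601/1024 }, Right { 2405/4096 1203/2048 301/512 151/256 19/32 5/8 3/4 1 } → simplest 4809/8192
brbrrbrbbrrbrrr: Left { 0 1/2 9/16 37/64 75/128 601/1024 }, Right { 4809/8192 2405/4096 1203/2048 301/512 151/256 19/32 5/8 3/4 1 } → simplest 9617/16384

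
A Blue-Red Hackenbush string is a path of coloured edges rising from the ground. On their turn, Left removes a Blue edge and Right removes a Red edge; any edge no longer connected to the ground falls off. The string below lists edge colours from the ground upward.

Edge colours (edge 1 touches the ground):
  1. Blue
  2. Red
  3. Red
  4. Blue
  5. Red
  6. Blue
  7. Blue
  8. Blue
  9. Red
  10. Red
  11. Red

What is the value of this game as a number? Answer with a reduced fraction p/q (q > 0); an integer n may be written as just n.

369/1024

edge 1 of 11 (Blue): { 0 | — } → 1
edge 2 of 11 (Red): { 0 | 1 } → 1/2
edge 3 of 11 (Red): { 0 | 1/2; 1 } → 1/4
edge 4 of 11 (Blue): { 0; 1/4 | 1/2; 1 } → 3/8
edge 5 of 11 (Red): { 0; 1/4 | 3/8; 1/2; 1 } → 5/16
edge 6 of 11 (Blue): { 0; 1/4; 5/16 | 3/8; 1/2; 1 } → 11/32
edge 7 of 11 (Blue): { 0; 1/4; 5/16; 11/32 | 3/8; 1/2; 1 } → 23/64
edge 8 of 11 (Blue): { 0; 1/4; 5/16; 11/32; 23/64 | 3/8; 1/2; 1 } → 47/128
edge 9 of 11 (Red): { 0; 1/4; 5/16; 11/32; 23/64 | 47/128; 3/8; 1/2; 1 } → 93/256
edge 10 of 11 (Red): { 0; 1/4; 5/16; 11/32; 23/64 | 93/256; 47/128; 3/8; 1/2; 1 } → 185/512
edge 11 of 11 (Red): { 0; 1/4; 5/16; 11/32; 23/64 | 185/512; 93/256; 47/128; 3/8; 1/2; 1 } → 369/1024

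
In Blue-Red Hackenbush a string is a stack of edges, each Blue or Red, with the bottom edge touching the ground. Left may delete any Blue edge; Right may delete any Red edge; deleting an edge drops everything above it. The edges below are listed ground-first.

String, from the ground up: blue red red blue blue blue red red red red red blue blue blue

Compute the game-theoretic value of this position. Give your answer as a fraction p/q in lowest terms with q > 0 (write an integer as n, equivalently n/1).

value(b) = { 0 | ∅ } — 1
value(br) = { 0 | 1 } — 1/2
value(brr) = { 0 | 1/2,1 } — 1/4
value(brrb) = { 0,1/4 | 1/2,1 } — 3/8
value(brrbb) = { 0,1/4,3/8 | 1/2,1 } — 7/16
value(brrbbb) = { 0,1/4,3/8,7/16 | 1/2,1 } — 15/32
value(brrbbbr) = { 0,1/4,3/8,7/16 | 15/32,1/2,1 } — 29/64
value(brrbbbrr) = { 0,1/4,3/8,7/16 | 29/64,15/32,1/2,1 } — 57/128
value(brrbbbrrr) = { 0,1/4,3/8,7/16 | 57/128,29/64,15/32,1/2,1 } — 113/256
value(brrbbbrrrr) = { 0,1/4,3/8,7/16 | 113/256,57/128,29/64,15/32,1/2,1 } — 225/512
value(brrbbbrrrrr) = { 0,1/4,3/8,7/16 | 225/512,113/256,57/128,29/64,15/32,1/2,1 } — 449/1024
value(brrbbbrrrrrb) = { 0,1/4,3/8,7/16,449/1024 | 225/512,113/256,57/128,29/64,15/32,1/2,1 } — 899/2048
value(brrbbbrrrrrbb) = { 0,1/4,3/8,7/16,449/1024,899/2048 | 225/512,113/256,57/128,29/64,15/32,1/2,1 } — 1799/4096
value(brrbbbrrrrrbbb) = { 0,1/4,3/8,7/16,449/1024,899/2048,1799/4096 | 225/512,113/256,57/128,29/64,15/32,1/2,1 } — 3599/8192

3599/8192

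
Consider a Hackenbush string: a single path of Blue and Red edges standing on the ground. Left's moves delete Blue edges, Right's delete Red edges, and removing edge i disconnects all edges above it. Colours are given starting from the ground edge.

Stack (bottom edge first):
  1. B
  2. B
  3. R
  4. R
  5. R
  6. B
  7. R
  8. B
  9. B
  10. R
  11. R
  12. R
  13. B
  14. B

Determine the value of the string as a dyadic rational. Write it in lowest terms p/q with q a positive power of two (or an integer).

4807/4096

step 1: add B to get B; options L={ 0 } R={  } gives 1
step 2: add B to get BB; options L={ 0, 1 } R={  } gives 2
step 3: add R to get BBR; options L={ 0, 1 } R={ 2 } gives 3/2
step 4: add R to get BBRR; options L={ 0, 1 } R={ 3/2, 2 } gives 5/4
step 5: add R to get BBRRR; options L={ 0, 1 } R={ 5/4, 3/2, 2 } gives 9/8
step 6: add B to get BBRRRB; options L={ 0, 1, 9/8 } R={ 5/4, 3/2, 2 } gives 19/16
step 7: add R to get BBRRRBR; options L={ 0, 1, 9/8 } R={ 19/16, 5/4, 3/2, 2 } gives 37/32
step 8: add B to get BBRRRBRB; options L={ 0, 1, 9/8, 37/32 } R={ 19/16, 5/4, 3/2, 2 } gives 75/64
step 9: add B to get BBRRRBRBB; options L={ 0, 1, 9/8, 37/32, 75/64 } R={ 19/16, 5/4, 3/2, 2 } gives 151/128
step 10: add R to get BBRRRBRBBR; options L={ 0, 1, 9/8, 37/32, 75/64 } R={ 151/128, 19/16, 5/4, 3/2, 2 } gives 301/256
step 11: add R to get BBRRRBRBBRR; options L={ 0, 1, 9/8, 37/32, 75/64 } R={ 301/256, 151/128, 19/16, 5/4, 3/2, 2 } gives 601/512
step 12: add R to get BBRRRBRBBRRR; options L={ 0, 1, 9/8, 37/32, 75/64 } R={ 601/512, 301/256, 151/128, 19/16, 5/4, 3/2, 2 } gives 1201/1024
step 13: add B to get BBRRRBRBBRRRB; options L={ 0, 1, 9/8, 37/32, 75/64, 1201/1024 } R={ 601/512, 301/256, 151/128, 19/16, 5/4, 3/2, 2 } gives 2403/2048
step 14: add B to get BBRRRBRBBRRRBB; options L={ 0, 1, 9/8, 37/32, 75/64, 1201/1024, 2403/2048 } R={ 601/512, 301/256, 151/128, 19/16, 5/4, 3/2, 2 } gives 4807/4096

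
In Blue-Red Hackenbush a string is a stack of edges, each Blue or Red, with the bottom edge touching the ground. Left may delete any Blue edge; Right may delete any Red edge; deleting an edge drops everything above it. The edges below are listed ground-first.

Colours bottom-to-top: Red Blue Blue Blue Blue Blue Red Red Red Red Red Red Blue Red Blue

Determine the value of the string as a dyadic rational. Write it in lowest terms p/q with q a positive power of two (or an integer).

Build G(s[:k]) for k = 1..15, string s = Red Blue Blue Blue Blue Blue Red Red Red Red Red Red Blue Red Blue.
G_1 [R]  L=[—]  R=[0]  => -1
G_2 [RB]  L=[-1]  R=[0]  => -1/2
G_3 [RBB]  L=[-1, -1/2]  R=[0]  => -1/4
G_4 [RBBB]  L=[-1, -1/2, -1/4]  R=[0]  => -1/8
G_5 [RBBBB]  L=[-1, -1/2, -1/4, -1/8]  R=[0]  => -1/16
G_6 [RBBBBB]  L=[-1, -1/2, -1/4, -1/8, -1/16]  R=[0]  => -1/32
G_7 [RBBBBBR]  L=[-1, -1/2, -1/4, -1/8, -1/16]  R=[-1/32, 0]  => -3/64
G_8 [RBBBBBRR]  L=[-1, -1/2, -1/4, -1/8, -1/16]  R=[-3/64, -1/32, 0]  => -7/128
G_9 [RBBBBBRRR]  L=[-1, -1/2, -1/4, -1/8, -1/16]  R=[-7/128, -3/64, -1/32, 0]  => -15/256
G_10 [RBBBBBRRRR]  L=[-1, -1/2, -1/4, -1/8, -1/16]  R=[-15/256, -7/128, -3/64, -1/32, 0]  => -31/512
G_11 [RBBBBBRRRRR]  L=[-1, -1/2, -1/4, -1/8, -1/16]  R=[-31/512, -15/256, -7/128, -3/64, -1/32, 0]  => -63/1024
G_12 [RBBBBBRRRRRR]  L=[-1, -1/2, -1/4, -1/8, -1/16]  R=[-63/1024, -31/512, -15/256, -7/128, -3/64, -1/32, 0]  => -127/2048
G_13 [RBBBBBRRRRRRB]  L=[-1, -1/2, -1/4, -1/8, -1/16, -127/2048]  R=[-63/1024, -31/512, -15/256, -7/128, -3/64, -1/32, 0]  => -253/4096
G_14 [RBBBBBRRRRRRBR]  L=[-1, -1/2, -1/4, -1/8, -1/16, -127/2048]  R=[-253/4096, -63/1024, -31/512, -15/256, -7/128, -3/64, -1/32, 0]  => -507/8192
G_15 [RBBBBBRRRRRRBRB]  L=[-1, -1/2, -1/4, -1/8, -1/16, -127/2048, -507/8192]  R=[-253/4096, -63/1024, -31/512, -15/256, -7/128, -3/64, -1/32, 0]  => -1013/16384

-1013/16384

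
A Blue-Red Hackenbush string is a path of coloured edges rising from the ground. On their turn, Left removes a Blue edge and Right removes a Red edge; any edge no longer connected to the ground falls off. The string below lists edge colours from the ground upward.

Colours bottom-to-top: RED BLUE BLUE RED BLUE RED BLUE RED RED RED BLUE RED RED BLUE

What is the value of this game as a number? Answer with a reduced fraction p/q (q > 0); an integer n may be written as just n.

-2797/8192

Build value(s[:k]) for k = 1..14, string s = RED BLUE BLUE RED BLUE RED BLUE RED RED RED BLUE RED RED BLUE.
edge 1 of 14 (RED): {  | 0 } so -1
edge 2 of 14 (BLUE): { -1 | 0 } so -1/2
edge 3 of 14 (BLUE): { -1, -1/2 | 0 } so -1/4
edge 4 of 14 (RED): { -1, -1/2 | -1/4, 0 } so -3/8
edge 5 of 14 (BLUE): { -1, -1/2, -3/8 | -1/4, 0 } so -5/16
edge 6 of 14 (RED): { -1, -1/2, -3/8 | -5/16, -1/4, 0 } so -11/32
edge 7 of 14 (BLUE): { -1, -1/2, -3/8, -11/32 | -5/16, -1/4, 0 } so -21/64
edge 8 of 14 (RED): { -1, -1/2, -3/8, -11/32 | -21/64, -5/16, -1/4, 0 } so -43/128
edge 9 of 14 (RED): { -1, -1/2, -3/8, -11/32 | -43/128, -21/64, -5/16, -1/4, 0 } so -87/256
edge 10 of 14 (RED): { -1, -1/2, -3/8, -11/32 | -87/256, -43/128, -21/64, -5/16, -1/4, 0 } so -175/512
edge 11 of 14 (BLUE): { -1, -1/2, -3/8, -11/32, -175/512 | -87/256, -43/128, -21/64, -5/16, -1/4, 0 } so -349/1024
edge 12 of 14 (RED): { -1, -1/2, -3/8, -11/32, -175/512 | -349/1024, -87/256, -43/128, -21/64, -5/16, -1/4, 0 } so -699/2048
edge 13 of 14 (RED): { -1, -1/2, -3/8, -11/32, -175/512 | -699/2048, -349/1024, -87/256, -43/128, -21/64, -5/16, -1/4, 0 } so -1399/4096
edge 14 of 14 (BLUE): { -1, -1/2, -3/8, -11/32, -175/512, -1399/4096 | -699/2048, -349/1024, -87/256, -43/128, -21/64, -5/16, -1/4, 0 } so -2797/8192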